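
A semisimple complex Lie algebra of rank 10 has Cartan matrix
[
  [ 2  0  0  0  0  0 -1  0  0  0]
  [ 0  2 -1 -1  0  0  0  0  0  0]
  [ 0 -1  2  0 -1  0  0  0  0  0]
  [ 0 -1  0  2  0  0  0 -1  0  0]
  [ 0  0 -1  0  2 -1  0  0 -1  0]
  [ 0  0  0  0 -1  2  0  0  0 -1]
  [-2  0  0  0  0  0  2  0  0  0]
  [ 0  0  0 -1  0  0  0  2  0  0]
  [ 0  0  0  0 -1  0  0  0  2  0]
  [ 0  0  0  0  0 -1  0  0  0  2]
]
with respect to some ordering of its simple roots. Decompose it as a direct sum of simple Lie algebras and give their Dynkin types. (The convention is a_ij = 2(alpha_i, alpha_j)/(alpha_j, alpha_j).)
type B_2 ⊕ type E_8

The diagram associated to this matrix has two connected components: the simple roots {alpha_1, alpha_7} form a chain of 2 nodes with a double edge at one end; the terminal node there is the unique short simple root (B_2), and {alpha_2, alpha_3, alpha_4, alpha_5, alpha_6, alpha_8, alpha_9, alpha_10} form a chain of 7 nodes with one extra node attached to the third node from one end (E_8). A semisimple Lie algebra decomposes uniquely as the direct sum of simple ideals, one per connected component of its Dynkin diagram, so g ≅ B_2 ⊕ E_8 (dimension 10 + 248 = 258).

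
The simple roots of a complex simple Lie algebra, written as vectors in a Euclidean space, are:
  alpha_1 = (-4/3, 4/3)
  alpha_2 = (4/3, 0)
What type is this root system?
Compute the Cartan integers a_ij = 2(alpha_i, alpha_j)/(alpha_j, alpha_j); the resulting 2x2 Cartan matrix is
[[2, -2], [-1, 2]].
The roots have two lengths (squared-length ratio 2:1); the short ones are alpha_{2}. The associated Dynkin diagram is a chain of 2 nodes with a double edge at one end; the terminal node there is the unique short simple root (B_2), so the type is B_2 (the algebra so(5)).

B2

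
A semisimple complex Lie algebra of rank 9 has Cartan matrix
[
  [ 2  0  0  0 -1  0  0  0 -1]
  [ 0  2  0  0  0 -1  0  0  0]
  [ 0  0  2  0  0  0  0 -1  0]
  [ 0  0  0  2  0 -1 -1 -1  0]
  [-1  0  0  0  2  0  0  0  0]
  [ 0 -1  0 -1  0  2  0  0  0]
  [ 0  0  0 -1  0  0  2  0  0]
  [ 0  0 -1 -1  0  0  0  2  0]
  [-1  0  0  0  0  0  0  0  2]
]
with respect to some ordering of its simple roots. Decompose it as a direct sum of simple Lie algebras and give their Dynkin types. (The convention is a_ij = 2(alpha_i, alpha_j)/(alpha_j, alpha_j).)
The diagram associated to this matrix has two connected components: the simple roots {alpha_1, alpha_5, alpha_9} form a chain of 3 nodes with single edges (A_3), and {alpha_2, alpha_3, alpha_4, alpha_6, alpha_7, alpha_8} form a chain of 5 nodes with one extra node attached to the third node from one end (E_6). A semisimple Lie algebra decomposes uniquely as the direct sum of simple ideals, one per connected component of its Dynkin diagram, so g ≅ A_3 ⊕ E_6 (dimension 15 + 78 = 93).

A_3 (sl(4)) + E_6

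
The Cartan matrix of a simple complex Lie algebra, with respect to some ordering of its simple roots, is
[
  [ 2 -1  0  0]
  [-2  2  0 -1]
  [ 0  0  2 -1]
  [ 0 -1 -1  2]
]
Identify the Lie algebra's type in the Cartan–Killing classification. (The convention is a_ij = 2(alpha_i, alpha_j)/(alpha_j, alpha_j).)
B_4 (so(9))

The matrix has rank 4 with 2's on the diagonal. Reading the off-diagonal entries as Dynkin edges (a single edge where a_ij = a_ji = -1; a double or triple edge where a_ij * a_ji = 2 or 3), the diagram is a chain of 4 nodes with a double edge at one end; the terminal node there is the unique short simple root (B_4). One simple-root ordering that puts it in standard form is (alpha_3, alpha_4, alpha_2, alpha_1). So the algebra is type B_4, i.e. so(9).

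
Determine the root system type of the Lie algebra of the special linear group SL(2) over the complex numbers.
This is sl(2), which has dimension 2^2 - 1 = 3 and rank 2 - 1 = 1 (a Cartan subalgebra is the diagonal traceless matrices). In the classification of classical Lie algebras, the special linear algebra sl(n+1) has type A_n; here n = 1, so the Dynkin diagram is a chain of 1 nodes with single edges (A_1). Hence the type is A_1.

type A_1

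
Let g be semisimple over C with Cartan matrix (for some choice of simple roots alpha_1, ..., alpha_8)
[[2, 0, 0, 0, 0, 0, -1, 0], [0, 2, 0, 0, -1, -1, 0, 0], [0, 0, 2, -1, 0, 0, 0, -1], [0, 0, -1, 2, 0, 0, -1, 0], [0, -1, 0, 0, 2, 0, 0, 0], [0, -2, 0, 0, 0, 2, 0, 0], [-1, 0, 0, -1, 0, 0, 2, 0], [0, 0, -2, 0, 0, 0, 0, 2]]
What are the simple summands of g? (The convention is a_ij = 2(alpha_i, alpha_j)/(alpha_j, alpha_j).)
The diagram associated to this matrix has two connected components: the simple roots {alpha_2, alpha_5, alpha_6} form a chain of 3 nodes with a double edge at one end; the terminal node there is the unique long simple root (C_3), and {alpha_1, alpha_3, alpha_4, alpha_7, alpha_8} form a chain of 5 nodes with a double edge at one end; the terminal node there is the unique long simple root (C_5). A semisimple Lie algebra decomposes uniquely as the direct sum of simple ideals, one per connected component of its Dynkin diagram, so g ≅ C_3 ⊕ C_5 (dimension 21 + 55 = 76).

C_3 + C_5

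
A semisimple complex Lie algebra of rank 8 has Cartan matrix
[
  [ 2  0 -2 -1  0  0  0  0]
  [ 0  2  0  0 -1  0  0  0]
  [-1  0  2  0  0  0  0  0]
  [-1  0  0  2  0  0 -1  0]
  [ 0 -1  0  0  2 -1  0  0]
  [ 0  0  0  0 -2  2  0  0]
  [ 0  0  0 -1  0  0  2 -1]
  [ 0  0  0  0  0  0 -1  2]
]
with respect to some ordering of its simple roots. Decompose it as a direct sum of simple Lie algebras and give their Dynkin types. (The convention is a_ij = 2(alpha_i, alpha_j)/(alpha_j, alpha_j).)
The diagram associated to this matrix has two connected components: the simple roots {alpha_1, alpha_3, alpha_4, alpha_7, alpha_8} form a chain of 5 nodes with a double edge at one end; the terminal node there is the unique short simple root (B_5), and {alpha_2, alpha_5, alpha_6} form a chain of 3 nodes with a double edge at one end; the terminal node there is the unique long simple root (C_3). A semisimple Lie algebra decomposes uniquely as the direct sum of simple ideals, one per connected component of its Dynkin diagram, so g ≅ B_5 ⊕ C_3 (dimension 55 + 21 = 76).

B_5 ⊕ C_3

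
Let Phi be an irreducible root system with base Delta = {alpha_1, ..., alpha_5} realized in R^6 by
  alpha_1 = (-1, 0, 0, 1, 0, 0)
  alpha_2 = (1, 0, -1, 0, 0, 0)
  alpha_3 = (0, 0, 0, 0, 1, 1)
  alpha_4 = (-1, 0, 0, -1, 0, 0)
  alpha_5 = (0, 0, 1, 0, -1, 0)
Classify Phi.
Compute the Cartan integers a_ij = 2(alpha_i, alpha_j)/(alpha_j, alpha_j); the resulting 5x5 Cartan matrix is
[[2, -1, 0, 0, 0], [-1, 2, 0, -1, -1], [0, 0, 2, 0, -1], [0, -1, 0, 2, 0], [0, -1, -1, 0, 2]].
All simple roots have the same length, so the diagram is simply laced. The associated Dynkin diagram is a chain of 3 nodes with a fork of two nodes at one end (D_5), so the type is D_5 (the algebra so(10)).

D_5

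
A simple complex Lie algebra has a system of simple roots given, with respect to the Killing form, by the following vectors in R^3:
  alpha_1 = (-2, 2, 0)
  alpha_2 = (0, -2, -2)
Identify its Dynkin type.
A_2 (sl(3))

Compute the Cartan integers a_ij = 2(alpha_i, alpha_j)/(alpha_j, alpha_j); the resulting 2x2 Cartan matrix is
[[2, -1], [-1, 2]].
All simple roots have the same length, so the diagram is simply laced. The associated Dynkin diagram is a chain of 2 nodes with single edges (A_2), so the type is A_2 (the algebra sl(3)).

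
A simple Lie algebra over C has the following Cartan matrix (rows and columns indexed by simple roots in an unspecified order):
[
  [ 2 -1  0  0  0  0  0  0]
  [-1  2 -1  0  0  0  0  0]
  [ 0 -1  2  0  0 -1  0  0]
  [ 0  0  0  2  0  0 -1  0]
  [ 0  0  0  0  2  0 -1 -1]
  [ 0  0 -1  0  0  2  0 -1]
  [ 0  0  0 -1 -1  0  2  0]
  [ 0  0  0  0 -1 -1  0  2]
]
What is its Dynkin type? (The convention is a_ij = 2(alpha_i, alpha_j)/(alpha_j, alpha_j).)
The matrix has rank 8 with 2's on the diagonal. Reading the off-diagonal entries as Dynkin edges (a single edge where a_ij = a_ji = -1; a double or triple edge where a_ij * a_ji = 2 or 3), the diagram is a chain of 8 nodes with single edges (A_8). One simple-root ordering that puts it in standard form is (alpha_4, alpha_7, alpha_5, alpha_8, alpha_6, alpha_3, alpha_2, alpha_1). So the algebra is type A_8, i.e. sl(9).

A_8 (sl(9))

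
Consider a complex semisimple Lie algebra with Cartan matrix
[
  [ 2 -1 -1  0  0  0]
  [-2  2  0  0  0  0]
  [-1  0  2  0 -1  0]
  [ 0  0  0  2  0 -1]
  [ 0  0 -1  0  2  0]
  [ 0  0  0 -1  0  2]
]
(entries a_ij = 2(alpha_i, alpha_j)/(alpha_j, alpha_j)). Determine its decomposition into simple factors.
type A_2 + type C_4

The diagram associated to this matrix has two connected components: the simple roots {alpha_4, alpha_6} form a chain of 2 nodes with single edges (A_2), and {alpha_1, alpha_2, alpha_3, alpha_5} form a chain of 4 nodes with a double edge at one end; the terminal node there is the unique long simple root (C_4). A semisimple Lie algebra decomposes uniquely as the direct sum of simple ideals, one per connected component of its Dynkin diagram, so g ≅ A_2 ⊕ C_4 (dimension 8 + 36 = 44).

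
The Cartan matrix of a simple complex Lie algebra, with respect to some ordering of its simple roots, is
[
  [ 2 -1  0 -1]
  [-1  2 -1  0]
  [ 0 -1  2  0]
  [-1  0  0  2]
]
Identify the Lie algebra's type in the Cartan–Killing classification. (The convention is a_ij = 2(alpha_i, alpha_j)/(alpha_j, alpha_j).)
A_4

The matrix has rank 4 with 2's on the diagonal. Reading the off-diagonal entries as Dynkin edges (a single edge where a_ij = a_ji = -1; a double or triple edge where a_ij * a_ji = 2 or 3), the diagram is a chain of 4 nodes with single edges (A_4). One simple-root ordering that puts it in standard form is (alpha_4, alpha_1, alpha_2, alpha_3). So the algebra is type A_4, i.e. sl(5).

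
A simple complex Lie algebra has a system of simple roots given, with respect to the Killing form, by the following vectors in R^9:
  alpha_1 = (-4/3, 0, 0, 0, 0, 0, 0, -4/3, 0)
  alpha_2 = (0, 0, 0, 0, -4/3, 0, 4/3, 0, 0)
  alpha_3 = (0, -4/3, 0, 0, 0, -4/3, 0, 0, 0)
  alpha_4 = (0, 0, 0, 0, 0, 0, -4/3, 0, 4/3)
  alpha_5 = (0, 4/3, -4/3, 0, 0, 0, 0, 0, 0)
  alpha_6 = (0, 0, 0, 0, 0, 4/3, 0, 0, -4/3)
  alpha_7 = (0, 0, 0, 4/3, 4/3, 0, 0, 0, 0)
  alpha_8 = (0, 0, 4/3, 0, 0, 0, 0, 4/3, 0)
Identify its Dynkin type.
Compute the Cartan integers a_ij = 2(alpha_i, alpha_j)/(alpha_j, alpha_j); the resulting 8x8 Cartan matrix is
[[2, 0, 0, 0, 0, 0, 0, -1], [0, 2, 0, -1, 0, 0, -1, 0], [0, 0, 2, 0, -1, -1, 0, 0], [0, -1, 0, 2, 0, -1, 0, 0], [0, 0, -1, 0, 2, 0, 0, -1], [0, 0, -1, -1, 0, 2, 0, 0], [0, -1, 0, 0, 0, 0, 2, 0], [-1, 0, 0, 0, -1, 0, 0, 2]].
All simple roots have the same length, so the diagram is simply laced. The associated Dynkin diagram is a chain of 8 nodes with single edges (A_8), so the type is A_8 (the algebra sl(9)).

type A_8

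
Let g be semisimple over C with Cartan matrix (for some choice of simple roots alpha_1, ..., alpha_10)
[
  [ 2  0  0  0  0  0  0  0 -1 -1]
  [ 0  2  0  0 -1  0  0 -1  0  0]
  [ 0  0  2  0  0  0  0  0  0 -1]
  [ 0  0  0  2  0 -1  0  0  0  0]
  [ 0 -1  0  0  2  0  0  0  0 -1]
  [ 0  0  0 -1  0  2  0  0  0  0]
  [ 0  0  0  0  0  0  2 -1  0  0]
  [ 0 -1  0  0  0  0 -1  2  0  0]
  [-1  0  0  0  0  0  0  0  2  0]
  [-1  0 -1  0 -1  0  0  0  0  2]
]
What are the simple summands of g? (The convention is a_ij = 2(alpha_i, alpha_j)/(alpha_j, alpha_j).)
The diagram associated to this matrix has two connected components: the simple roots {alpha_4, alpha_6} form a chain of 2 nodes with single edges (A_2), and {alpha_1, alpha_2, alpha_3, alpha_5, alpha_7, alpha_8, alpha_9, alpha_10} form a chain of 7 nodes with one extra node attached to the third node from one end (E_8). A semisimple Lie algebra decomposes uniquely as the direct sum of simple ideals, one per connected component of its Dynkin diagram, so g ≅ A_2 ⊕ E_8 (dimension 8 + 248 = 256).

A_2 (sl(3)) + E_8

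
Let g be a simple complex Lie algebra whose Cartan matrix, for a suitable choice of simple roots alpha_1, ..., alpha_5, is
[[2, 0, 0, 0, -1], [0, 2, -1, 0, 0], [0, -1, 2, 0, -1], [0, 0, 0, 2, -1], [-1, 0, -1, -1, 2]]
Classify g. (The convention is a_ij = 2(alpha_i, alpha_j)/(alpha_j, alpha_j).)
The matrix has rank 5 with 2's on the diagonal. Reading the off-diagonal entries as Dynkin edges (a single edge where a_ij = a_ji = -1; a double or triple edge where a_ij * a_ji = 2 or 3), the diagram is a chain of 3 nodes with a fork of two nodes at one end (D_5). One simple-root ordering that puts it in standard form is (alpha_2, alpha_3, alpha_5, alpha_4, alpha_1). So the algebra is type D_5, i.e. so(10).

type D_5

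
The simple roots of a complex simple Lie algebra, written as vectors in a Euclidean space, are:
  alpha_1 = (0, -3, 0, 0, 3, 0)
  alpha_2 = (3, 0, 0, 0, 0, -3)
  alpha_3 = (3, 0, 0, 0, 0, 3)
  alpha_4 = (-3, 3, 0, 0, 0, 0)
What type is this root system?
type D_4

Compute the Cartan integers a_ij = 2(alpha_i, alpha_j)/(alpha_j, alpha_j); the resulting 4x4 Cartan matrix is
[[2, 0, 0, -1], [0, 2, 0, -1], [0, 0, 2, -1], [-1, -1, -1, 2]].
All simple roots have the same length, so the diagram is simply laced. The associated Dynkin diagram is a chain of 2 nodes with a fork of two nodes at one end (D_4), so the type is D_4 (the algebra so(8)).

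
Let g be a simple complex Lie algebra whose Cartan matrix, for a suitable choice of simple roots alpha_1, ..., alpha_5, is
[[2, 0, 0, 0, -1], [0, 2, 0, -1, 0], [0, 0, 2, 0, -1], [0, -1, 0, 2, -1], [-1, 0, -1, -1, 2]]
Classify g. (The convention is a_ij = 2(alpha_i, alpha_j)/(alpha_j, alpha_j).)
D_5 (so(10))

The matrix has rank 5 with 2's on the diagonal. Reading the off-diagonal entries as Dynkin edges (a single edge where a_ij = a_ji = -1; a double or triple edge where a_ij * a_ji = 2 or 3), the diagram is a chain of 3 nodes with a fork of two nodes at one end (D_5). One simple-root ordering that puts it in standard form is (alpha_2, alpha_4, alpha_5, alpha_1, alpha_3). So the algebra is type D_5, i.e. so(10).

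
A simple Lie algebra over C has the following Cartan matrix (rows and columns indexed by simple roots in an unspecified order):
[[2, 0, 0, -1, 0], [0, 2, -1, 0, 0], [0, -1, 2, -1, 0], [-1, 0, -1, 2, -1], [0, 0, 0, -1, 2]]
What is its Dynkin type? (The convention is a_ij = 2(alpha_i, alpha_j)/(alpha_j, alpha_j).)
D_5 (so(10))

The matrix has rank 5 with 2's on the diagonal. Reading the off-diagonal entries as Dynkin edges (a single edge where a_ij = a_ji = -1; a double or triple edge where a_ij * a_ji = 2 or 3), the diagram is a chain of 3 nodes with a fork of two nodes at one end (D_5). One simple-root ordering that puts it in standard form is (alpha_2, alpha_3, alpha_4, alpha_5, alpha_1). So the algebra is type D_5, i.e. so(10).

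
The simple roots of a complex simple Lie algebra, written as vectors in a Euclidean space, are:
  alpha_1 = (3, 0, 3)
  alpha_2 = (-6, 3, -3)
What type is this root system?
Compute the Cartan integers a_ij = 2(alpha_i, alpha_j)/(alpha_j, alpha_j); the resulting 2x2 Cartan matrix is
[[2, -1], [-3, 2]].
The roots have two lengths (squared-length ratio 3:1); the short ones are alpha_{1}. The associated Dynkin diagram is two nodes joined by a triple edge (G_2), so the type is G_2.

G_2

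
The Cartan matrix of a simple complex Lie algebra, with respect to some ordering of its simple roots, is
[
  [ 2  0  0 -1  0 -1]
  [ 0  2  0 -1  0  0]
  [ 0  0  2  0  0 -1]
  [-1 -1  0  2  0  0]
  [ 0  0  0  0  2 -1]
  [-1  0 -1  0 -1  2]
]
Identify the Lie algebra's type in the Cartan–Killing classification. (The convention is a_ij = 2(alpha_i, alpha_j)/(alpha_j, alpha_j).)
The matrix has rank 6 with 2's on the diagonal. Reading the off-diagonal entries as Dynkin edges (a single edge where a_ij = a_ji = -1; a double or triple edge where a_ij * a_ji = 2 or 3), the diagram is a chain of 4 nodes with a fork of two nodes at one end (D_6). One simple-root ordering that puts it in standard form is (alpha_2, alpha_4, alpha_1, alpha_6, alpha_5, alpha_3). So the algebra is type D_6, i.e. so(12).

D_6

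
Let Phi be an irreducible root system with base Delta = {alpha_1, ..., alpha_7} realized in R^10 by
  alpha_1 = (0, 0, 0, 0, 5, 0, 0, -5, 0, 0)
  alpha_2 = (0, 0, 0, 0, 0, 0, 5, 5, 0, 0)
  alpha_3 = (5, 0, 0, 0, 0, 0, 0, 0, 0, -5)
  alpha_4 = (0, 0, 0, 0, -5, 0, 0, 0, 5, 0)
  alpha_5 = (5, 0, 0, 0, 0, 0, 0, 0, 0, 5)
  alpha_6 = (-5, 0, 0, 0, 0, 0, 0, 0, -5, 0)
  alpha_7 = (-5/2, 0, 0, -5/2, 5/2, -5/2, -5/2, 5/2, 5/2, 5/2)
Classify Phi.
type E_7

Compute the Cartan integers a_ij = 2(alpha_i, alpha_j)/(alpha_j, alpha_j); the resulting 7x7 Cartan matrix is
[[2, -1, 0, -1, 0, 0, 0], [-1, 2, 0, 0, 0, 0, 0], [0, 0, 2, 0, 0, -1, -1], [-1, 0, 0, 2, 0, -1, 0], [0, 0, 0, 0, 2, -1, 0], [0, 0, -1, -1, -1, 2, 0], [0, 0, -1, 0, 0, 0, 2]].
All simple roots have the same length, so the diagram is simply laced. The associated Dynkin diagram is a chain of 6 nodes with one extra node attached to the third node from one end (E_7), so the type is E_7.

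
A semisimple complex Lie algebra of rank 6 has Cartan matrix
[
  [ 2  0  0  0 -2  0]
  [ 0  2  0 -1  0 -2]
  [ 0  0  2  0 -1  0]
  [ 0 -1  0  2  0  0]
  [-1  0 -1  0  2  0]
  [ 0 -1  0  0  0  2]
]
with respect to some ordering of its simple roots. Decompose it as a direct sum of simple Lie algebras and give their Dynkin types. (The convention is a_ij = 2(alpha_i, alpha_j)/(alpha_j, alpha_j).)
B_3 (so(7)) + C_3 (sp(6))

The diagram associated to this matrix has two connected components: the simple roots {alpha_2, alpha_4, alpha_6} form a chain of 3 nodes with a double edge at one end; the terminal node there is the unique short simple root (B_3), and {alpha_1, alpha_3, alpha_5} form a chain of 3 nodes with a double edge at one end; the terminal node there is the unique long simple root (C_3). A semisimple Lie algebra decomposes uniquely as the direct sum of simple ideals, one per connected component of its Dynkin diagram, so g ≅ B_3 ⊕ C_3 (dimension 21 + 21 = 42).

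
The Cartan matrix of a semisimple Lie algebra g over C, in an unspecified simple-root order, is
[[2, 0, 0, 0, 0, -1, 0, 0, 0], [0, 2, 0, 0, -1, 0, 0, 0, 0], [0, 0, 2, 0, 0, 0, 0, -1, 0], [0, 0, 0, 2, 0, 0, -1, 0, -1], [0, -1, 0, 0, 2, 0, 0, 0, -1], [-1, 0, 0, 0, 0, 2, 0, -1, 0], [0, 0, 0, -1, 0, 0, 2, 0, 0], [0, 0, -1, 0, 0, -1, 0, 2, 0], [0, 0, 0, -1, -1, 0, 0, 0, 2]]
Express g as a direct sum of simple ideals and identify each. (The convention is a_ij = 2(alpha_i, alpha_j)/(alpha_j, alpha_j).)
The diagram associated to this matrix has two connected components: the simple roots {alpha_1, alpha_3, alpha_6, alpha_8} form a chain of 4 nodes with single edges (A_4), and {alpha_2, alpha_4, alpha_5, alpha_7, alpha_9} form a chain of 5 nodes with single edges (A_5). A semisimple Lie algebra decomposes uniquely as the direct sum of simple ideals, one per connected component of its Dynkin diagram, so g ≅ A_4 ⊕ A_5 (dimension 24 + 35 = 59).

type A_4 + type A_5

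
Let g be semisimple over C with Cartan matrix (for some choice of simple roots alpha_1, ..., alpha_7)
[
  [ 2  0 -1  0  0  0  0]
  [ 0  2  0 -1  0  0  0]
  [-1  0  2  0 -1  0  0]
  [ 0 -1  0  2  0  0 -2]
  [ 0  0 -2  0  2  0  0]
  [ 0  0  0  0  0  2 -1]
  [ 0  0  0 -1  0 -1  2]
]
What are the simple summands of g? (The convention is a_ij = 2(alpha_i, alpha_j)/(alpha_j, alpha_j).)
The diagram associated to this matrix has two connected components: the simple roots {alpha_1, alpha_3, alpha_5} form a chain of 3 nodes with a double edge at one end; the terminal node there is the unique long simple root (C_3), and {alpha_2, alpha_4, alpha_6, alpha_7} form a chain of 4 nodes with a double edge between the middle two (F_4). A semisimple Lie algebra decomposes uniquely as the direct sum of simple ideals, one per connected component of its Dynkin diagram, so g ≅ C_3 ⊕ F_4 (dimension 21 + 52 = 73).

type C_3 ⊕ type F_4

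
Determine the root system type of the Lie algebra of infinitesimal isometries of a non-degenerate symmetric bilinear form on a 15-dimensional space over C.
This is so(15) with 15 odd, which has dimension 15(15-1)/2 = 105 and rank (15-1)/2 = 7. In the classification of classical Lie algebras, the orthogonal algebra so(2n+1) in an odd number of variables has type B_n; here n = 7, so the Dynkin diagram is a chain of 7 nodes with a double edge at one end; the terminal node there is the unique short simple root (B_7). Hence the type is B_7.

B7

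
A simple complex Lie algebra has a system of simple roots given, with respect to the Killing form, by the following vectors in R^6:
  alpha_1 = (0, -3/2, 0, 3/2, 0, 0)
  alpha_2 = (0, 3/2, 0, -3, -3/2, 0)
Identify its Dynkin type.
G_2

Compute the Cartan integers a_ij = 2(alpha_i, alpha_j)/(alpha_j, alpha_j); the resulting 2x2 Cartan matrix is
[[2, -1], [-3, 2]].
The roots have two lengths (squared-length ratio 3:1); the short ones are alpha_{1}. The associated Dynkin diagram is two nodes joined by a triple edge (G_2), so the type is G_2.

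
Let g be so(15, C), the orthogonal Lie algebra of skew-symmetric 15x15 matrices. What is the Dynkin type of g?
B_7 (so(15))

This is so(15) with 15 odd, which has dimension 15(15-1)/2 = 105 and rank (15-1)/2 = 7. In the classification of classical Lie algebras, the orthogonal algebra so(2n+1) in an odd number of variables has type B_n; here n = 7, so the Dynkin diagram is a chain of 7 nodes with a double edge at one end; the terminal node there is the unique short simple root (B_7). Hence the type is B_7.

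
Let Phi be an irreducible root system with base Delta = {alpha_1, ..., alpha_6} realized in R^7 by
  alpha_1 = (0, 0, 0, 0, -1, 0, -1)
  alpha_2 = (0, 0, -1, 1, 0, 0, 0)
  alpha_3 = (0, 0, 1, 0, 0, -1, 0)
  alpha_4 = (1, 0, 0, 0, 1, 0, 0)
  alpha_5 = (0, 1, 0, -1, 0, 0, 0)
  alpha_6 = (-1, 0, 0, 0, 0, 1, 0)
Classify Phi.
Compute the Cartan integers a_ij = 2(alpha_i, alpha_j)/(alpha_j, alpha_j); the resulting 6x6 Cartan matrix is
[[2, 0, 0, -1, 0, 0], [0, 2, -1, 0, -1, 0], [0, -1, 2, 0, 0, -1], [-1, 0, 0, 2, 0, -1], [0, -1, 0, 0, 2, 0], [0, 0, -1, -1, 0, 2]].
All simple roots have the same length, so the diagram is simply laced. The associated Dynkin diagram is a chain of 6 nodes with single edges (A_6), so the type is A_6 (the algebra sl(7)).

A_6 (sl(7))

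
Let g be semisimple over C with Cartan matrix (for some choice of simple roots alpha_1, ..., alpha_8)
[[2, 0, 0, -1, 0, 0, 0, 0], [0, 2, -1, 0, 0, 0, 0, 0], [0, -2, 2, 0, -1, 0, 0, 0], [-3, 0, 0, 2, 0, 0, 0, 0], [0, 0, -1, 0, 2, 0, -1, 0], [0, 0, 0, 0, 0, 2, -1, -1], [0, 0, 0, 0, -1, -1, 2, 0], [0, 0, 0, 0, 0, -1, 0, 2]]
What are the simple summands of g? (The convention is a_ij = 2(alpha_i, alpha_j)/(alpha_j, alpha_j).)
B6 ⊕ G2

The diagram associated to this matrix has two connected components: the simple roots {alpha_2, alpha_3, alpha_5, alpha_6, alpha_7, alpha_8} form a chain of 6 nodes with a double edge at one end; the terminal node there is the unique short simple root (B_6), and {alpha_1, alpha_4} form two nodes joined by a triple edge (G_2). A semisimple Lie algebra decomposes uniquely as the direct sum of simple ideals, one per connected component of its Dynkin diagram, so g ≅ B_6 ⊕ G_2 (dimension 78 + 14 = 92).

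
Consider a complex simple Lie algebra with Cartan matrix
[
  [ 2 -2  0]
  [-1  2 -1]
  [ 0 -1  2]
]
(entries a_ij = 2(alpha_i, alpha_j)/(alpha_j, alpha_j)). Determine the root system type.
type C_3

The matrix has rank 3 with 2's on the diagonal. Reading the off-diagonal entries as Dynkin edges (a single edge where a_ij = a_ji = -1; a double or triple edge where a_ij * a_ji = 2 or 3), the diagram is a chain of 3 nodes with a double edge at one end; the terminal node there is the unique long simple root (C_3). One simple-root ordering that puts it in standard form is (alpha_3, alpha_2, alpha_1). So the algebra is type C_3, i.e. sp(6).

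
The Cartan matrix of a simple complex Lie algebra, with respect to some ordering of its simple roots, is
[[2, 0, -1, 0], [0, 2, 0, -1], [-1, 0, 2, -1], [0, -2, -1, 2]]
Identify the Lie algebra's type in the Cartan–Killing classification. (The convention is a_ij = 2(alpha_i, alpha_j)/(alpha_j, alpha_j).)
The matrix has rank 4 with 2's on the diagonal. Reading the off-diagonal entries as Dynkin edges (a single edge where a_ij = a_ji = -1; a double or triple edge where a_ij * a_ji = 2 or 3), the diagram is a chain of 4 nodes with a double edge at one end; the terminal node there is the unique short simple root (B_4). One simple-root ordering that puts it in standard form is (alpha_1, alpha_3, alpha_4, alpha_2). So the algebra is type B_4, i.e. so(9).

type B_4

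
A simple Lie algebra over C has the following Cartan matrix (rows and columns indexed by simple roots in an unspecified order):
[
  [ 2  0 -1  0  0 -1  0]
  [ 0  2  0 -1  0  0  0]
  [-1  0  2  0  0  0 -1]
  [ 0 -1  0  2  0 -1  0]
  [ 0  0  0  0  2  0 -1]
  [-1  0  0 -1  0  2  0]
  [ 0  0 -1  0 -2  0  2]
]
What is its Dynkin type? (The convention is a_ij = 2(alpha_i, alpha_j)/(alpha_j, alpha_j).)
The matrix has rank 7 with 2's on the diagonal. Reading the off-diagonal entries as Dynkin edges (a single edge where a_ij = a_ji = -1; a double or triple edge where a_ij * a_ji = 2 or 3), the diagram is a chain of 7 nodes with a double edge at one end; the terminal node there is the unique short simple root (B_7). One simple-root ordering that puts it in standard form is (alpha_2, alpha_4, alpha_6, alpha_1, alpha_3, alpha_7, alpha_5). So the algebra is type B_7, i.e. so(15).

B_7 (so(15))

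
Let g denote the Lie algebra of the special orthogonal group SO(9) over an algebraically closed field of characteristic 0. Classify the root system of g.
B_4

This is so(9) with 9 odd, which has dimension 9(9-1)/2 = 36 and rank (9-1)/2 = 4. In the classification of classical Lie algebras, the orthogonal algebra so(2n+1) in an odd number of variables has type B_n; here n = 4, so the Dynkin diagram is a chain of 4 nodes with a double edge at one end; the terminal node there is the unique short simple root (B_4). Hence the type is B_4.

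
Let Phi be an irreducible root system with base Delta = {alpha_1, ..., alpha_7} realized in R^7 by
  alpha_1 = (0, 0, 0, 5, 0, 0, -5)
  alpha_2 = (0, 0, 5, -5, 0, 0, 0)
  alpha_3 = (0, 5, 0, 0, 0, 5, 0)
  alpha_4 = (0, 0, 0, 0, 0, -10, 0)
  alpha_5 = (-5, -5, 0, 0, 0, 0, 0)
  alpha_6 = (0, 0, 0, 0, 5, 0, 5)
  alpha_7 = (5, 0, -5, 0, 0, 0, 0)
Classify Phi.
C_7

Compute the Cartan integers a_ij = 2(alpha_i, alpha_j)/(alpha_j, alpha_j); the resulting 7x7 Cartan matrix is
[[2, -1, 0, 0, 0, -1, 0], [-1, 2, 0, 0, 0, 0, -1], [0, 0, 2, -1, -1, 0, 0], [0, 0, -2, 2, 0, 0, 0], [0, 0, -1, 0, 2, 0, -1], [-1, 0, 0, 0, 0, 2, 0], [0, -1, 0, 0, -1, 0, 2]].
The roots have two lengths (squared-length ratio 2:1); the short ones are alpha_{1,2,3,5,6,7}. The associated Dynkin diagram is a chain of 7 nodes with a double edge at one end; the terminal node there is the unique long simple root (C_7), so the type is C_7 (the algebra sp(14)).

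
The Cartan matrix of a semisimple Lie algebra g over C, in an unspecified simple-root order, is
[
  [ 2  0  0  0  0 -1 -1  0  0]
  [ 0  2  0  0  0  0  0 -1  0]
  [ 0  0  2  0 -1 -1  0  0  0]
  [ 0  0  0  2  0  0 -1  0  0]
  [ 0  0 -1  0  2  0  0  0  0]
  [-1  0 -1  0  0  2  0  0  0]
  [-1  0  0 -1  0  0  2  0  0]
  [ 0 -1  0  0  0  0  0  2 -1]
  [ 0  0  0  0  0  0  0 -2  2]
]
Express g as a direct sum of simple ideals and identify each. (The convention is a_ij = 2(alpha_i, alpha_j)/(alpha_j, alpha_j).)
The diagram associated to this matrix has two connected components: the simple roots {alpha_1, alpha_3, alpha_4, alpha_5, alpha_6, alpha_7} form a chain of 6 nodes with single edges (A_6), and {alpha_2, alpha_8, alpha_9} form a chain of 3 nodes with a double edge at one end; the terminal node there is the unique long simple root (C_3). A semisimple Lie algebra decomposes uniquely as the direct sum of simple ideals, one per connected component of its Dynkin diagram, so g ≅ A_6 ⊕ C_3 (dimension 48 + 21 = 69).

A_6 (sl(7)) + C_3 (sp(6))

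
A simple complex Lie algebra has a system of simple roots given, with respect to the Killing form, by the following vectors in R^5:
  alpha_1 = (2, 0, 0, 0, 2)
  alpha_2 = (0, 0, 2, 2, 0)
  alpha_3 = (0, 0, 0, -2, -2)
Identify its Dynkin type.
Compute the Cartan integers a_ij = 2(alpha_i, alpha_j)/(alpha_j, alpha_j); the resulting 3x3 Cartan matrix is
[[2, 0, -1], [0, 2, -1], [-1, -1, 2]].
All simple roots have the same length, so the diagram is simply laced. The associated Dynkin diagram is a chain of 3 nodes with single edges (A_3), so the type is A_3 (the algebra sl(4)).

A_3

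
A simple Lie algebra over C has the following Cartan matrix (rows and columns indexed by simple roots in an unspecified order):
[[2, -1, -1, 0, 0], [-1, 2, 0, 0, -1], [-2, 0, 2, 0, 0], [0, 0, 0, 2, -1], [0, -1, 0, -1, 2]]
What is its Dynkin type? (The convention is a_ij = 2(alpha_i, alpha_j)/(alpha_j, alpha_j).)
C5

The matrix has rank 5 with 2's on the diagonal. Reading the off-diagonal entries as Dynkin edges (a single edge where a_ij = a_ji = -1; a double or triple edge where a_ij * a_ji = 2 or 3), the diagram is a chain of 5 nodes with a double edge at one end; the terminal node there is the unique long simple root (C_5). One simple-root ordering that puts it in standard form is (alpha_4, alpha_5, alpha_2, alpha_1, alpha_3). So the algebra is type C_5, i.e. sp(10).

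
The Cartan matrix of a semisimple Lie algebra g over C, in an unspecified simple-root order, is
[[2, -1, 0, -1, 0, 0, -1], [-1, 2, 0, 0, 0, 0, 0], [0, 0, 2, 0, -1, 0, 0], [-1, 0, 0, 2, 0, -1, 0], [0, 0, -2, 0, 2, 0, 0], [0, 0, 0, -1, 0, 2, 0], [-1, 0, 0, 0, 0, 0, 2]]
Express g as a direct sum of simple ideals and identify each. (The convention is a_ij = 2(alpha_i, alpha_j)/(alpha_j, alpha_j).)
B2 ⊕ D5

The diagram associated to this matrix has two connected components: the simple roots {alpha_3, alpha_5} form a chain of 2 nodes with a double edge at one end; the terminal node there is the unique short simple root (B_2), and {alpha_1, alpha_2, alpha_4, alpha_6, alpha_7} form a chain of 3 nodes with a fork of two nodes at one end (D_5). A semisimple Lie algebra decomposes uniquely as the direct sum of simple ideals, one per connected component of its Dynkin diagram, so g ≅ B_2 ⊕ D_5 (dimension 10 + 45 = 55).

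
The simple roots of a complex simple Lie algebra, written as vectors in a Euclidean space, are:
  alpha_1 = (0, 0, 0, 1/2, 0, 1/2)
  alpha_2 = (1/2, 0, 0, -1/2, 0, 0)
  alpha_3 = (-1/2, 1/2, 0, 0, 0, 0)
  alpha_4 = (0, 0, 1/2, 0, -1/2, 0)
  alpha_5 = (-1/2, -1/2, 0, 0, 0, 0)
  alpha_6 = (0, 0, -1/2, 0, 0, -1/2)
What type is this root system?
Compute the Cartan integers a_ij = 2(alpha_i, alpha_j)/(alpha_j, alpha_j); the resulting 6x6 Cartan matrix is
[[2, -1, 0, 0, 0, -1], [-1, 2, -1, 0, -1, 0], [0, -1, 2, 0, 0, 0], [0, 0, 0, 2, 0, -1], [0, -1, 0, 0, 2, 0], [-1, 0, 0, -1, 0, 2]].
All simple roots have the same length, so the diagram is simply laced. The associated Dynkin diagram is a chain of 4 nodes with a fork of two nodes at one end (D_6), so the type is D_6 (the algebra so(12)).

D6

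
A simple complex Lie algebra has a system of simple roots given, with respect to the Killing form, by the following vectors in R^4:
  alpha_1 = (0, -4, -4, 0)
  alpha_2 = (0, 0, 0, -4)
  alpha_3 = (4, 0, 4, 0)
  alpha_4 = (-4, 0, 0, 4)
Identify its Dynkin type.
Compute the Cartan integers a_ij = 2(alpha_i, alpha_j)/(alpha_j, alpha_j); the resulting 4x4 Cartan matrix is
[[2, 0, -1, 0], [0, 2, 0, -1], [-1, 0, 2, -1], [0, -2, -1, 2]].
The roots have two lengths (squared-length ratio 2:1); the short ones are alpha_{2}. The associated Dynkin diagram is a chain of 4 nodes with a double edge at one end; the terminal node there is the unique short simple root (B_4), so the type is B_4 (the algebra so(9)).

B4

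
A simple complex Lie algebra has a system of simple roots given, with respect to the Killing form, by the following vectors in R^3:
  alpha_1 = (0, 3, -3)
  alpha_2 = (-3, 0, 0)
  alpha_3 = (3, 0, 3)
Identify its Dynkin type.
B_3

Compute the Cartan integers a_ij = 2(alpha_i, alpha_j)/(alpha_j, alpha_j); the resulting 3x3 Cartan matrix is
[[2, 0, -1], [0, 2, -1], [-1, -2, 2]].
The roots have two lengths (squared-length ratio 2:1); the short ones are alpha_{2}. The associated Dynkin diagram is a chain of 3 nodes with a double edge at one end; the terminal node there is the unique short simple root (B_3), so the type is B_3 (the algebra so(7)).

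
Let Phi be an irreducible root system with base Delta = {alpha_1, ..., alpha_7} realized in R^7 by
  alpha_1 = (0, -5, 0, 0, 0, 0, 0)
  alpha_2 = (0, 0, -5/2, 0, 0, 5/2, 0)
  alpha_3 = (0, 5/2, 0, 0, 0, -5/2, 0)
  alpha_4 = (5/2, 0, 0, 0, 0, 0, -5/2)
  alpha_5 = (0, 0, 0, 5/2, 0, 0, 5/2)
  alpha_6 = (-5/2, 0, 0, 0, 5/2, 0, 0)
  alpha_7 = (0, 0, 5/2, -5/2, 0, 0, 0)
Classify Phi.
C_7

Compute the Cartan integers a_ij = 2(alpha_i, alpha_j)/(alpha_j, alpha_j); the resulting 7x7 Cartan matrix is
[[2, 0, -2, 0, 0, 0, 0], [0, 2, -1, 0, 0, 0, -1], [-1, -1, 2, 0, 0, 0, 0], [0, 0, 0, 2, -1, -1, 0], [0, 0, 0, -1, 2, 0, -1], [0, 0, 0, -1, 0, 2, 0], [0, -1, 0, 0, -1, 0, 2]].
The roots have two lengths (squared-length ratio 2:1); the short ones are alpha_{2,3,4,5,6,7}. The associated Dynkin diagram is a chain of 7 nodes with a double edge at one end; the terminal node there is the unique long simple root (C_7), so the type is C_7 (the algebra sp(14)).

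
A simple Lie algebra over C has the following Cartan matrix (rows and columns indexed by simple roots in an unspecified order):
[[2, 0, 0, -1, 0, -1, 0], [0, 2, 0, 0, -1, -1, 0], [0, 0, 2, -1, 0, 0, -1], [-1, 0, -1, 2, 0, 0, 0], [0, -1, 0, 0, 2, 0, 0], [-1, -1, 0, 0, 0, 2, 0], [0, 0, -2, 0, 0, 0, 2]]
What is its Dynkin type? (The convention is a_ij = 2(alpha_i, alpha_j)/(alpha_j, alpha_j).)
C_7 (sp(14))

The matrix has rank 7 with 2's on the diagonal. Reading the off-diagonal entries as Dynkin edges (a single edge where a_ij = a_ji = -1; a double or triple edge where a_ij * a_ji = 2 or 3), the diagram is a chain of 7 nodes with a double edge at one end; the terminal node there is the unique long simple root (C_7). One simple-root ordering that puts it in standard form is (alpha_5, alpha_2, alpha_6, alpha_1, alpha_4, alpha_3, alpha_7). So the algebra is type C_7, i.e. sp(14).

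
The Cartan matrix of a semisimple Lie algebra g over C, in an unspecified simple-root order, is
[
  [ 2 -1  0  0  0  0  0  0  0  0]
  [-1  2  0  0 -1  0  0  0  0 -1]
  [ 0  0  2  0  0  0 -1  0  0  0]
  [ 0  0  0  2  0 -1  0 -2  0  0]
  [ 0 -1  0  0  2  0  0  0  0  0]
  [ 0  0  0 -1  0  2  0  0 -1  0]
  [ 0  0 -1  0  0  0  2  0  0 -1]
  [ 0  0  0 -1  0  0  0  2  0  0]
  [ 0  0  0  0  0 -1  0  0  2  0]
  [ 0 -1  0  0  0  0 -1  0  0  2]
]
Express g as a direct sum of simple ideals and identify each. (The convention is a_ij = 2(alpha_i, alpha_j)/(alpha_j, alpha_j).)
The diagram associated to this matrix has two connected components: the simple roots {alpha_4, alpha_6, alpha_8, alpha_9} form a chain of 4 nodes with a double edge at one end; the terminal node there is the unique short simple root (B_4), and {alpha_1, alpha_2, alpha_3, alpha_5, alpha_7, alpha_10} form a chain of 4 nodes with a fork of two nodes at one end (D_6). A semisimple Lie algebra decomposes uniquely as the direct sum of simple ideals, one per connected component of its Dynkin diagram, so g ≅ B_4 ⊕ D_6 (dimension 36 + 66 = 102).

type B_4 ⊕ type D_6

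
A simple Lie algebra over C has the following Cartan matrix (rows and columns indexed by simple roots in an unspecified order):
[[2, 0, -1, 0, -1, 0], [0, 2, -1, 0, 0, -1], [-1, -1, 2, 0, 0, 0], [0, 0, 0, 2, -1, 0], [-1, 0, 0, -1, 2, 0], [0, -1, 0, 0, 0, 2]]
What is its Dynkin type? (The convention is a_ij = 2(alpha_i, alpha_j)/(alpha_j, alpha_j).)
The matrix has rank 6 with 2's on the diagonal. Reading the off-diagonal entries as Dynkin edges (a single edge where a_ij = a_ji = -1; a double or triple edge where a_ij * a_ji = 2 or 3), the diagram is a chain of 6 nodes with single edges (A_6). One simple-root ordering that puts it in standard form is (alpha_6, alpha_2, alpha_3, alpha_1, alpha_5, alpha_4). So the algebra is type A_6, i.e. sl(7).

A_6 (sl(7))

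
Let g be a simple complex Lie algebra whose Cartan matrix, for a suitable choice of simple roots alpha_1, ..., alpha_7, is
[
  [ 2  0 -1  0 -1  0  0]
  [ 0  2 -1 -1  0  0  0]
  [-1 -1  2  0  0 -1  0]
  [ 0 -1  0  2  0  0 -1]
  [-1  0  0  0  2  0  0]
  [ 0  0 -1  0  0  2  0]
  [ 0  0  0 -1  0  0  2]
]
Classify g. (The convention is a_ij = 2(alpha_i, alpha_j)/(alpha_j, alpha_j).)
type E_7

The matrix has rank 7 with 2's on the diagonal. Reading the off-diagonal entries as Dynkin edges (a single edge where a_ij = a_ji = -1; a double or triple edge where a_ij * a_ji = 2 or 3), the diagram is a chain of 6 nodes with one extra node attached to the third node from one end (E_7). One simple-root ordering that puts it in standard form is (alpha_5, alpha_6, alpha_1, alpha_3, alpha_2, alpha_4, alpha_7). So the algebra is type E_7.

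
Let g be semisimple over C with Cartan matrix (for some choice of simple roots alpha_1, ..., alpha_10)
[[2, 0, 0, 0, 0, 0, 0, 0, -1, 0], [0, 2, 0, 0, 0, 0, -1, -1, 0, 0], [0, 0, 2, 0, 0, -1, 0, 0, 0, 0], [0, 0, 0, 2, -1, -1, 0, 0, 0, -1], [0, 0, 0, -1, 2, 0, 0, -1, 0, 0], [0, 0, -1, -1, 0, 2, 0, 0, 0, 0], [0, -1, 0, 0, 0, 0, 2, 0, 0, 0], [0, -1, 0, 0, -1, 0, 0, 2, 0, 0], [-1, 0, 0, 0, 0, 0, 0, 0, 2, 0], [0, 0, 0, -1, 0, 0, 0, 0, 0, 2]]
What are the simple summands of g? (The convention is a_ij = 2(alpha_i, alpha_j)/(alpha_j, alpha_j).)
The diagram associated to this matrix has two connected components: the simple roots {alpha_1, alpha_9} form a chain of 2 nodes with single edges (A_2), and {alpha_2, alpha_3, alpha_4, alpha_5, alpha_6, alpha_7, alpha_8, alpha_10} form a chain of 7 nodes with one extra node attached to the third node from one end (E_8). A semisimple Lie algebra decomposes uniquely as the direct sum of simple ideals, one per connected component of its Dynkin diagram, so g ≅ A_2 ⊕ E_8 (dimension 8 + 248 = 256).

A_2 (sl(3)) ⊕ E_8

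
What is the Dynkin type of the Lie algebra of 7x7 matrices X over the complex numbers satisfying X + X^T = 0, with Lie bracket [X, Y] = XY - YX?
This is so(7) with 7 odd, which has dimension 7(7-1)/2 = 21 and rank (7-1)/2 = 3. In the classification of classical Lie algebras, the orthogonal algebra so(2n+1) in an odd number of variables has type B_n; here n = 3, so the Dynkin diagram is a chain of 3 nodes with a double edge at one end; the terminal node there is the unique short simple root (B_3). Hence the type is B_3.

B3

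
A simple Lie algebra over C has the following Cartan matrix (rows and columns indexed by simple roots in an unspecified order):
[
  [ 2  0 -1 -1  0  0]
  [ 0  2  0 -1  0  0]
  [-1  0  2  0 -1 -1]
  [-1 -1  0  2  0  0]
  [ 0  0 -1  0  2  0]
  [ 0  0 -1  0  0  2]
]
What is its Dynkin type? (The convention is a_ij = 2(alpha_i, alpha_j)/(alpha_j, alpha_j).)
The matrix has rank 6 with 2's on the diagonal. Reading the off-diagonal entries as Dynkin edges (a single edge where a_ij = a_ji = -1; a double or triple edge where a_ij * a_ji = 2 or 3), the diagram is a chain of 4 nodes with a fork of two nodes at one end (D_6). One simple-root ordering that puts it in standard form is (alpha_2, alpha_4, alpha_1, alpha_3, alpha_6, alpha_5). So the algebra is type D_6, i.e. so(12).

D_6 (so(12))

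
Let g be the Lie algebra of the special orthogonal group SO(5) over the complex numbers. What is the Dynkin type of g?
This is so(5) with 5 odd, which has dimension 5(5-1)/2 = 10 and rank (5-1)/2 = 2. In the classification of classical Lie algebras, the orthogonal algebra so(2n+1) in an odd number of variables has type B_n; here n = 2, so the Dynkin diagram is a chain of 2 nodes with a double edge at one end; the terminal node there is the unique short simple root (B_2). Hence the type is B_2.

B_2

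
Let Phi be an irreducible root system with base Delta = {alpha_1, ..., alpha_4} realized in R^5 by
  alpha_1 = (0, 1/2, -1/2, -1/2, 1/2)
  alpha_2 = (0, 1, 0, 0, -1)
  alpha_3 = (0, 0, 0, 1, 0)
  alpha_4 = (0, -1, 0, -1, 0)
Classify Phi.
F_4

Compute the Cartan integers a_ij = 2(alpha_i, alpha_j)/(alpha_j, alpha_j); the resulting 4x4 Cartan matrix is
[[2, 0, -1, 0], [0, 2, 0, -1], [-1, 0, 2, -1], [0, -1, -2, 2]].
The roots have two lengths (squared-length ratio 2:1); the short ones are alpha_{1,3}. The associated Dynkin diagram is a chain of 4 nodes with a double edge between the middle two (F_4), so the type is F_4.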